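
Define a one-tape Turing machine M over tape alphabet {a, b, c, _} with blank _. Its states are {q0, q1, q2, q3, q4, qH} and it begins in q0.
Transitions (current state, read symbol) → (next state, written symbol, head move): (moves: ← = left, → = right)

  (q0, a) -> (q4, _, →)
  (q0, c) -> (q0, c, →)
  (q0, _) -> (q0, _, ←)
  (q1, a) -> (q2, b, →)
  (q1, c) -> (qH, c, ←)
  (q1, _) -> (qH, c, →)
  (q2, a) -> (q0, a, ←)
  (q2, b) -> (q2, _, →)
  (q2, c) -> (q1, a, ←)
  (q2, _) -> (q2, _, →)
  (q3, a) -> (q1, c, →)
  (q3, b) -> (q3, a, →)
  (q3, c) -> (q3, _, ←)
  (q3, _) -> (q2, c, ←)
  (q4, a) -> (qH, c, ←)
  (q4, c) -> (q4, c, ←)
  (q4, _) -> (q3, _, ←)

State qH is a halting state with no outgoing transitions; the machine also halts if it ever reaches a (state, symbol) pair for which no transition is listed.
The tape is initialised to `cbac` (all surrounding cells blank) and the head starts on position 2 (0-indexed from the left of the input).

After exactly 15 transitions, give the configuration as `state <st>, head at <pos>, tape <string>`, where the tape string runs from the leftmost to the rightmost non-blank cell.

state=q0 head=2 tape=__cb[a]c   (q0,a)→(q4,_,→)
state=q4 head=3 tape=__cb_[c]   (q4,c)→(q4,c,←)
state=q4 head=2 tape=__cb[_]c   (q4,_)→(q3,_,←)
state=q3 head=1 tape=__c[b]_c   (q3,b)→(q3,a,→)
state=q3 head=2 tape=__ca[_]c   (q3,_)→(q2,c,←)
state=q2 head=1 tape=__c[a]cc   (q2,a)→(q0,a,←)
state=q0 head=0 tape=__[c]acc   (q0,c)→(q0,c,→)
state=q0 head=1 tape=__c[a]cc   (q0,a)→(q4,_,→)
state=q4 head=2 tape=__c_[c]c   (q4,c)→(q4,c,←)
state=q4 head=1 tape=__c[_]cc   (q4,_)→(q3,_,←)
state=q3 head=0 tape=__[c]_cc   (q3,c)→(q3,_,←)
state=q3 head=-1 tape=_[_]__cc   (q3,_)→(q2,c,←)
state=q2 head=-2 tape=[_]c__cc   (q2,_)→(q2,_,→)
state=q2 head=-1 tape=_[c]__cc   (q2,c)→(q1,a,←)
state=q1 head=-2 tape=[_]a__cc   (q1,_)→(qH,c,→)
state=qH head=-1 tape=c[a]__cc
After 15 steps: state qH, head at -1, tape ca__cc.

state qH, head at -1, tape ca__cc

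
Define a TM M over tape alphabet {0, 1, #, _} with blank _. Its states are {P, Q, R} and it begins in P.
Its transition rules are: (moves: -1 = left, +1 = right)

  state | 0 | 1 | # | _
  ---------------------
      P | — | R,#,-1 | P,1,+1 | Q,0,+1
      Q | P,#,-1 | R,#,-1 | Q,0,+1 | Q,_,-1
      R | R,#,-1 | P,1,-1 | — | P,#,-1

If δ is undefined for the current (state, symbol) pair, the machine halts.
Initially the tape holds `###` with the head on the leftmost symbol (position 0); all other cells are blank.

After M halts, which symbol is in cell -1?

0

state=P head=0 tape=____[#]##__   (P,#)→(P,1,+1)
state=P head=1 tape=____1[#]#__   (P,#)→(P,1,+1)
state=P head=2 tape=____11[#]__   (P,#)→(P,1,+1)
state=P head=3 tape=____111[_]_   (P,_)→(Q,0,+1)
state=Q head=4 tape=____1110[_]   (Q,_)→(Q,_,-1)
state=Q head=3 tape=____111[0]_   (Q,0)→(P,#,-1)
state=P head=2 tape=____11[1]#_   (P,1)→(R,#,-1)
state=R head=1 tape=____1[1]##_   (R,1)→(P,1,-1)
state=P head=0 tape=____[1]1##_   (P,1)→(R,#,-1)
state=R head=-1 tape=___[_]#1##_   (R,_)→(P,#,-1)
state=P head=-2 tape=__[_]##1##_   (P,_)→(Q,0,+1)
state=Q head=-1 tape=__0[#]#1##_   (Q,#)→(Q,0,+1)
state=Q head=0 tape=__00[#]1##_   (Q,#)→(Q,0,+1)
state=Q head=1 tape=__000[1]##_   (Q,1)→(R,#,-1)
state=R head=0 tape=__00[0]###_   (R,0)→(R,#,-1)
state=R head=-1 tape=__0[0]####_   (R,0)→(R,#,-1)
state=R head=-2 tape=__[0]#####_   (R,0)→(R,#,-1)
state=R head=-3 tape=_[_]######_   (R,_)→(P,#,-1)
state=P head=-4 tape=[_]#######_   (P,_)→(Q,0,+1)
state=Q head=-3 tape=0[#]######_   (Q,#)→(Q,0,+1)
state=Q head=-2 tape=00[#]#####_   (Q,#)→(Q,0,+1)
state=Q head=-1 tape=000[#]####_   (Q,#)→(Q,0,+1)
state=Q head=0 tape=0000[#]###_   (Q,#)→(Q,0,+1)
state=Q head=1 tape=00000[#]##_   (Q,#)→(Q,0,+1)
state=Q head=2 tape=000000[#]#_   (Q,#)→(Q,0,+1)
state=Q head=3 tape=0000000[#]_   (Q,#)→(Q,0,+1)
state=Q head=4 tape=00000000[_]   (Q,_)→(Q,_,-1)
state=Q head=3 tape=0000000[0]_   (Q,0)→(P,#,-1)
state=P head=2 tape=000000[0]#_
Cell -1 holds 0 when M halts.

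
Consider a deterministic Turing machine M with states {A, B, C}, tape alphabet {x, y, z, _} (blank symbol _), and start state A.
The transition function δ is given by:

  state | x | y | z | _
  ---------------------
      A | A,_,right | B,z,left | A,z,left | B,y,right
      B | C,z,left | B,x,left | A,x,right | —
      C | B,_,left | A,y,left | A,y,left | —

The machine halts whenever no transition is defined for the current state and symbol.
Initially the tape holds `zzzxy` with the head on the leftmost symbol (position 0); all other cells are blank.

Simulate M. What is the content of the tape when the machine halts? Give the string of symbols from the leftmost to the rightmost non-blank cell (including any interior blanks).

state=A head=0 tape=_[z]zzxy   (A,z)→(A,z,left)
state=A head=-1 tape=[_]zzzxy   (A,_)→(B,y,right)
state=B head=0 tape=y[z]zzxy   (B,z)→(A,x,right)
state=A head=1 tape=yx[z]zxy   (A,z)→(A,z,left)
state=A head=0 tape=y[x]zzxy   (A,x)→(A,_,right)
state=A head=1 tape=y_[z]zxy   (A,z)→(A,z,left)
state=A head=0 tape=y[_]zzxy   (A,_)→(B,y,right)
state=B head=1 tape=yy[z]zxy   (B,z)→(A,x,right)
state=A head=2 tape=yyx[z]xy   (A,z)→(A,z,left)
state=A head=1 tape=yy[x]zxy   (A,x)→(A,_,right)
state=A head=2 tape=yy_[z]xy   (A,z)→(A,z,left)
state=A head=1 tape=yy[_]zxy   (A,_)→(B,y,right)
state=B head=2 tape=yyy[z]xy   (B,z)→(A,x,right)
state=A head=3 tape=yyyx[x]y   (A,x)→(A,_,right)
state=A head=4 tape=yyyx_[y]   (A,y)→(B,z,left)
state=B head=3 tape=yyyx[_]z
The non-blank tape span at halt is yyyx_z.

yyyx_z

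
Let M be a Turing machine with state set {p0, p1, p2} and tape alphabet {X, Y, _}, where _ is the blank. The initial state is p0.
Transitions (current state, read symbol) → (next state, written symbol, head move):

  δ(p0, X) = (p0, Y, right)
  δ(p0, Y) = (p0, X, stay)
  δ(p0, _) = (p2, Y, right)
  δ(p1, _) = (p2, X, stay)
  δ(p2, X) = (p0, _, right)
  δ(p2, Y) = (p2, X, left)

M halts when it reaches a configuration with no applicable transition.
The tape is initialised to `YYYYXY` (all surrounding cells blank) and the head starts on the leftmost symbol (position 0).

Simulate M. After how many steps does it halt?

state=p0 head=0 tape=[Y]YYYXY__   (p0,Y)→(p0,X,stay)
state=p0 head=0 tape=[X]YYYXY__   (p0,X)→(p0,Y,right)
state=p0 head=1 tape=Y[Y]YYXY__   (p0,Y)→(p0,X,stay)
state=p0 head=1 tape=Y[X]YYXY__   (p0,X)→(p0,Y,right)
state=p0 head=2 tape=YY[Y]YXY__   (p0,Y)→(p0,X,stay)
state=p0 head=2 tape=YY[X]YXY__   (p0,X)→(p0,Y,right)
state=p0 head=3 tape=YYY[Y]XY__   (p0,Y)→(p0,X,stay)
state=p0 head=3 tape=YYY[X]XY__   (p0,X)→(p0,Y,right)
state=p0 head=4 tape=YYYY[X]Y__   (p0,X)→(p0,Y,right)
state=p0 head=5 tape=YYYYY[Y]__   (p0,Y)→(p0,X,stay)
state=p0 head=5 tape=YYYYY[X]__   (p0,X)→(p0,Y,right)
state=p0 head=6 tape=YYYYYY[_]_   (p0,_)→(p2,Y,right)
state=p2 head=7 tape=YYYYYYY[_]
M halts after 12 transitions.

12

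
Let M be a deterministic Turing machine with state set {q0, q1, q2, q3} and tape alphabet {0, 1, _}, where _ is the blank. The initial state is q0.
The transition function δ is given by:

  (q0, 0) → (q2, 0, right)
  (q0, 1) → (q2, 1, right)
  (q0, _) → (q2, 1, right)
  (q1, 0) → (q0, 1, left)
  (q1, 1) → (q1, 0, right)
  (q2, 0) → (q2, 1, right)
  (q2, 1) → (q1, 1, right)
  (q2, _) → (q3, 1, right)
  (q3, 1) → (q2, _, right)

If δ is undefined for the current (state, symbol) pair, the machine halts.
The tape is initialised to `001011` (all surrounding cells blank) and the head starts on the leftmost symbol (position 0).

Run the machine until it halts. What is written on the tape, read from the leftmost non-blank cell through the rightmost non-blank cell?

state=q0 head=0 tape=[0]01011_   (q0,0)→(q2,0,right)
state=q2 head=1 tape=0[0]1011_   (q2,0)→(q2,1,right)
state=q2 head=2 tape=01[1]011_   (q2,1)→(q1,1,right)
state=q1 head=3 tape=011[0]11_   (q1,0)→(q0,1,left)
state=q0 head=2 tape=01[1]111_   (q0,1)→(q2,1,right)
state=q2 head=3 tape=011[1]11_   (q2,1)→(q1,1,right)
state=q1 head=4 tape=0111[1]1_   (q1,1)→(q1,0,right)
state=q1 head=5 tape=01110[1]_   (q1,1)→(q1,0,right)
state=q1 head=6 tape=011100[_]
The non-blank tape span at halt is 011100.

011100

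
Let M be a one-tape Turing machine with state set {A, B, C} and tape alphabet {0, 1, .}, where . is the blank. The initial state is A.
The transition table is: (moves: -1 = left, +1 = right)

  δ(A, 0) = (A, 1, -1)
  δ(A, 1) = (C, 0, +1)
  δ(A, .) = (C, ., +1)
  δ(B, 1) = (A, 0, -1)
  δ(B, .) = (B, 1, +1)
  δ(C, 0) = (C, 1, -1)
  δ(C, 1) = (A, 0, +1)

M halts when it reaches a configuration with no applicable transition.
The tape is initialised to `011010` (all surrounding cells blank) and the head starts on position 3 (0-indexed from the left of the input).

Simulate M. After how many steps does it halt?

14

state=A head=3 tape=011[0]10..   (A,0)→(A,1,-1)
state=A head=2 tape=01[1]110..   (A,1)→(C,0,+1)
state=C head=3 tape=010[1]10..   (C,1)→(A,0,+1)
state=A head=4 tape=0100[1]0..   (A,1)→(C,0,+1)
state=C head=5 tape=01000[0]..   (C,0)→(C,1,-1)
state=C head=4 tape=0100[0]1..   (C,0)→(C,1,-1)
state=C head=3 tape=010[0]11..   (C,0)→(C,1,-1)
state=C head=2 tape=01[0]111..   (C,0)→(C,1,-1)
state=C head=1 tape=0[1]1111..   (C,1)→(A,0,+1)
state=A head=2 tape=00[1]111..   (A,1)→(C,0,+1)
state=C head=3 tape=000[1]11..   (C,1)→(A,0,+1)
state=A head=4 tape=0000[1]1..   (A,1)→(C,0,+1)
state=C head=5 tape=00000[1]..   (C,1)→(A,0,+1)
state=A head=6 tape=000000[.].   (A,.)→(C,.,+1)
state=C head=7 tape=000000.[.]
M halts after 14 transitions.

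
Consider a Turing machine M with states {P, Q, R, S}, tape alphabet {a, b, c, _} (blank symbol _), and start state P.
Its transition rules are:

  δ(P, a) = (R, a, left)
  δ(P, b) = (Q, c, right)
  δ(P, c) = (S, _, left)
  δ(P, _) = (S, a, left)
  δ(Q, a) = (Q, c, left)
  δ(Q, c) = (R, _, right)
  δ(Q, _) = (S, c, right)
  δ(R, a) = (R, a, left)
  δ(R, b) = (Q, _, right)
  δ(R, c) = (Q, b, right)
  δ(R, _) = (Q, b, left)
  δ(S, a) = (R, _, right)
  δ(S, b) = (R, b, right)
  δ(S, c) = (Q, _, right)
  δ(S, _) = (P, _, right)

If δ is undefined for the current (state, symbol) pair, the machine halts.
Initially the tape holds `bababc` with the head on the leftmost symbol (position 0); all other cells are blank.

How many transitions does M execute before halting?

4

state=P head=0 tape=[b]ababc   (P,b)→(Q,c,right)
state=Q head=1 tape=c[a]babc   (Q,a)→(Q,c,left)
state=Q head=0 tape=[c]cbabc   (Q,c)→(R,_,right)
state=R head=1 tape=_[c]babc   (R,c)→(Q,b,right)
state=Q head=2 tape=_b[b]abc
M halts after 4 transitions.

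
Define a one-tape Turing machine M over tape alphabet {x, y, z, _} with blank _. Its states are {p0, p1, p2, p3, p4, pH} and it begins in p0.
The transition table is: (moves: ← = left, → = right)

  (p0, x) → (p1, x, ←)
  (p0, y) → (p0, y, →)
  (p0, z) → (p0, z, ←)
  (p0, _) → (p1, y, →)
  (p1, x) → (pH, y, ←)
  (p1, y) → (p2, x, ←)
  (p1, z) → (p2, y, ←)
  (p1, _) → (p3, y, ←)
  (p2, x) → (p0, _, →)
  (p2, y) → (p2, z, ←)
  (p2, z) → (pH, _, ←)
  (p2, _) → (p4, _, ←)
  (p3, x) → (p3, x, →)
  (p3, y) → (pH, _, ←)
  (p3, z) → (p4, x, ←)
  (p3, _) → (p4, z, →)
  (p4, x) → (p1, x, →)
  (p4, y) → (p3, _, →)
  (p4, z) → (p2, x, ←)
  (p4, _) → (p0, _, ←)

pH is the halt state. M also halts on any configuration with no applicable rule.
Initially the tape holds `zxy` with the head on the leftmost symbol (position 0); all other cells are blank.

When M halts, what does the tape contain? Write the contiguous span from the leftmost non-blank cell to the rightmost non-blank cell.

y_zyxy

p0 | _____[z]xy   read z → write z, move ←, go to p0
p0 | ____[_]zxy   read _ → write y, move →, go to p1
p1 | ____y[z]xy   read z → write y, move ←, go to p2
p2 | ____[y]yxy   read y → write z, move ←, go to p2
p2 | ___[_]zyxy   read _ → write _, move ←, go to p4
p4 | __[_]_zyxy   read _ → write _, move ←, go to p0
p0 | _[_]__zyxy   read _ → write y, move →, go to p1
p1 | _y[_]_zyxy   read _ → write y, move ←, go to p3
p3 | _[y]y_zyxy   read y → write _, move ←, go to pH
pH | [_]_y_zyxy
The non-blank tape span at halt is y_zyxy.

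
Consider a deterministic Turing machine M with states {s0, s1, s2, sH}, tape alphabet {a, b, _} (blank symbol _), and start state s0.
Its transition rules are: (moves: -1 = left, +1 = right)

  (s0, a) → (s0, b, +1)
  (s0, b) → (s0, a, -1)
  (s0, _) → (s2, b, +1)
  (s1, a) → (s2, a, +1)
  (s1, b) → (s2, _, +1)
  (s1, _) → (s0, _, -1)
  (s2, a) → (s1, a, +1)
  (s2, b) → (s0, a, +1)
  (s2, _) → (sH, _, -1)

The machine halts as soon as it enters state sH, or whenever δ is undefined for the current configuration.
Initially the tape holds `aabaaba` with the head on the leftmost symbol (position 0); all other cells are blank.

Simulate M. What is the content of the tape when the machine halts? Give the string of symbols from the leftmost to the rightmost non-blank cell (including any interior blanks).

baaaaa_bb

state=s0 head=0 tape=_[a]abaaba__   (s0,a)→(s0,b,+1)
state=s0 head=1 tape=_b[a]baaba__   (s0,a)→(s0,b,+1)
state=s0 head=2 tape=_bb[b]aaba__   (s0,b)→(s0,a,-1)
state=s0 head=1 tape=_b[b]aaaba__   (s0,b)→(s0,a,-1)
state=s0 head=0 tape=_[b]aaaaba__   (s0,b)→(s0,a,-1)
state=s0 head=-1 tape=[_]aaaaaba__   (s0,_)→(s2,b,+1)
state=s2 head=0 tape=b[a]aaaaba__   (s2,a)→(s1,a,+1)
state=s1 head=1 tape=ba[a]aaaba__   (s1,a)→(s2,a,+1)
state=s2 head=2 tape=baa[a]aaba__   (s2,a)→(s1,a,+1)
state=s1 head=3 tape=baaa[a]aba__   (s1,a)→(s2,a,+1)
state=s2 head=4 tape=baaaa[a]ba__   (s2,a)→(s1,a,+1)
state=s1 head=5 tape=baaaaa[b]a__   (s1,b)→(s2,_,+1)
state=s2 head=6 tape=baaaaa_[a]__   (s2,a)→(s1,a,+1)
state=s1 head=7 tape=baaaaa_a[_]_   (s1,_)→(s0,_,-1)
state=s0 head=6 tape=baaaaa_[a]__   (s0,a)→(s0,b,+1)
state=s0 head=7 tape=baaaaa_b[_]_   (s0,_)→(s2,b,+1)
state=s2 head=8 tape=baaaaa_bb[_]   (s2,_)→(sH,_,-1)
state=sH head=7 tape=baaaaa_b[b]_
The non-blank tape span at halt is baaaaa_bb.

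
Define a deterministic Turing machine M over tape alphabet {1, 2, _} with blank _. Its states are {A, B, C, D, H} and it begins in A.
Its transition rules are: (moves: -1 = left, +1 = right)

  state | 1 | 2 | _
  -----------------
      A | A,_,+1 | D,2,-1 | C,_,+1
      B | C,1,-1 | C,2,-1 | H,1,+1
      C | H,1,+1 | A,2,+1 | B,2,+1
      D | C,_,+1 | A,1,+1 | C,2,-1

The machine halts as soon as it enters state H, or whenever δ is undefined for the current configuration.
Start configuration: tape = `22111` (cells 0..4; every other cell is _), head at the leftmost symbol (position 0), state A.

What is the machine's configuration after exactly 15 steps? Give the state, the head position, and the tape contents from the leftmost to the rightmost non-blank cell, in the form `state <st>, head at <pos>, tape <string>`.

state=A head=0 tape=__[2]2111   (A,2)→(D,2,-1)
state=D head=-1 tape=_[_]22111   (D,_)→(C,2,-1)
state=C head=-2 tape=[_]222111   (C,_)→(B,2,+1)
state=B head=-1 tape=2[2]22111   (B,2)→(C,2,-1)
state=C head=-2 tape=[2]222111   (C,2)→(A,2,+1)
state=A head=-1 tape=2[2]22111   (A,2)→(D,2,-1)
state=D head=-2 tape=[2]222111   (D,2)→(A,1,+1)
state=A head=-1 tape=1[2]22111   (A,2)→(D,2,-1)
state=D head=-2 tape=[1]222111   (D,1)→(C,_,+1)
state=C head=-1 tape=_[2]22111   (C,2)→(A,2,+1)
state=A head=0 tape=_2[2]2111   (A,2)→(D,2,-1)
state=D head=-1 tape=_[2]22111   (D,2)→(A,1,+1)
state=A head=0 tape=_1[2]2111   (A,2)→(D,2,-1)
state=D head=-1 tape=_[1]22111   (D,1)→(C,_,+1)
state=C head=0 tape=__[2]2111   (C,2)→(A,2,+1)
state=A head=1 tape=__2[2]111
After 15 steps: state A, head at 1, tape 22111.

state A, head at 1, tape 22111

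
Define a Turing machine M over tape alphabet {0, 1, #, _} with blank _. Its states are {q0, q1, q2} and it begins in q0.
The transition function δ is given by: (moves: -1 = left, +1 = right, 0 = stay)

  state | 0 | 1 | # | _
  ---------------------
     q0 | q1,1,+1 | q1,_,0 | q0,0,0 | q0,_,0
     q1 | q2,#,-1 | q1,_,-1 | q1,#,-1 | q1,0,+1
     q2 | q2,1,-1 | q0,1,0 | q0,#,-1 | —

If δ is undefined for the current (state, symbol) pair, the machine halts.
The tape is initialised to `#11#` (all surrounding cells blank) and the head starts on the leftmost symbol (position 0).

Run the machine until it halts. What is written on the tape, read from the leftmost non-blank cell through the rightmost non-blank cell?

state=q0 head=0 tape=__[#]11#   (q0,#)→(q0,0,0)
state=q0 head=0 tape=__[0]11#   (q0,0)→(q1,1,+1)
state=q1 head=1 tape=__1[1]1#   (q1,1)→(q1,_,-1)
state=q1 head=0 tape=__[1]_1#   (q1,1)→(q1,_,-1)
state=q1 head=-1 tape=_[_]__1#   (q1,_)→(q1,0,+1)
state=q1 head=0 tape=_0[_]_1#   (q1,_)→(q1,0,+1)
state=q1 head=1 tape=_00[_]1#   (q1,_)→(q1,0,+1)
state=q1 head=2 tape=_000[1]#   (q1,1)→(q1,_,-1)
state=q1 head=1 tape=_00[0]_#   (q1,0)→(q2,#,-1)
state=q2 head=0 tape=_0[0]#_#   (q2,0)→(q2,1,-1)
state=q2 head=-1 tape=_[0]1#_#   (q2,0)→(q2,1,-1)
state=q2 head=-2 tape=[_]11#_#
The non-blank tape span at halt is 11#_#.

11#_#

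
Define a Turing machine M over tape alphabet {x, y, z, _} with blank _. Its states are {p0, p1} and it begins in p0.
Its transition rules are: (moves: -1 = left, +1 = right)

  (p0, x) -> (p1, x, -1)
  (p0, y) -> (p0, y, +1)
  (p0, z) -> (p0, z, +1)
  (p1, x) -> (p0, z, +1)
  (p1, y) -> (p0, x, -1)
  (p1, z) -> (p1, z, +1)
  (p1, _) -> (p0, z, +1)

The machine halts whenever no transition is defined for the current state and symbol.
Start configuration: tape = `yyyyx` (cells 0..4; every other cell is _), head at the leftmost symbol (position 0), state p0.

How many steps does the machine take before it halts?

15

p0 | _[y]yyyx   read y → write y, move +1, go to p0
p0 | _y[y]yyx   read y → write y, move +1, go to p0
p0 | _yy[y]yx   read y → write y, move +1, go to p0
p0 | _yyy[y]x   read y → write y, move +1, go to p0
p0 | _yyyy[x]   read x → write x, move -1, go to p1
p1 | _yyy[y]x   read y → write x, move -1, go to p0
p0 | _yy[y]xx   read y → write y, move +1, go to p0
p0 | _yyy[x]x   read x → write x, move -1, go to p1
p1 | _yy[y]xx   read y → write x, move -1, go to p0
p0 | _y[y]xxx   read y → write y, move +1, go to p0
p0 | _yy[x]xx   read x → write x, move -1, go to p1
p1 | _y[y]xxx   read y → write x, move -1, go to p0
p0 | _[y]xxxx   read y → write y, move +1, go to p0
p0 | _y[x]xxx   read x → write x, move -1, go to p1
p1 | _[y]xxxx   read y → write x, move -1, go to p0
p0 | [_]xxxxx
M halts after 15 transitions.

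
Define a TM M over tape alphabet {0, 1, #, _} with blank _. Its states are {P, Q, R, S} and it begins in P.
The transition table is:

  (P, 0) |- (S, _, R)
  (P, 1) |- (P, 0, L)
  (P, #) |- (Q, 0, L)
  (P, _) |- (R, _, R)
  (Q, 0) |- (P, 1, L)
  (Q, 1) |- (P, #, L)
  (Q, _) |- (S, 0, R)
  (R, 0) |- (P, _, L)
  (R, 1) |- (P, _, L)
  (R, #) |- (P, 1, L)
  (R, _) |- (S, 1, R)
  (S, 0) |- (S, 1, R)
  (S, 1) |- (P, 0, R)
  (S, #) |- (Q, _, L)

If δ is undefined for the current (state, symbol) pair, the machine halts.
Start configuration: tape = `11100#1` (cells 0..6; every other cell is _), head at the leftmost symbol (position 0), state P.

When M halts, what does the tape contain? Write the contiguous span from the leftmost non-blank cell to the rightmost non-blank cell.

state=P head=0 tape=_[1]1100#1   (P,1)→(P,0,L)
state=P head=-1 tape=[_]01100#1   (P,_)→(R,_,R)
state=R head=0 tape=_[0]1100#1   (R,0)→(P,_,L)
state=P head=-1 tape=[_]_1100#1   (P,_)→(R,_,R)
state=R head=0 tape=_[_]1100#1   (R,_)→(S,1,R)
state=S head=1 tape=_1[1]100#1   (S,1)→(P,0,R)
state=P head=2 tape=_10[1]00#1   (P,1)→(P,0,L)
state=P head=1 tape=_1[0]000#1   (P,0)→(S,_,R)
state=S head=2 tape=_1_[0]00#1   (S,0)→(S,1,R)
state=S head=3 tape=_1_1[0]0#1   (S,0)→(S,1,R)
state=S head=4 tape=_1_11[0]#1   (S,0)→(S,1,R)
state=S head=5 tape=_1_111[#]1   (S,#)→(Q,_,L)
state=Q head=4 tape=_1_11[1]_1   (Q,1)→(P,#,L)
state=P head=3 tape=_1_1[1]#_1   (P,1)→(P,0,L)
state=P head=2 tape=_1_[1]0#_1   (P,1)→(P,0,L)
state=P head=1 tape=_1[_]00#_1   (P,_)→(R,_,R)
state=R head=2 tape=_1_[0]0#_1   (R,0)→(P,_,L)
state=P head=1 tape=_1[_]_0#_1   (P,_)→(R,_,R)
state=R head=2 tape=_1_[_]0#_1   (R,_)→(S,1,R)
state=S head=3 tape=_1_1[0]#_1   (S,0)→(S,1,R)
state=S head=4 tape=_1_11[#]_1   (S,#)→(Q,_,L)
state=Q head=3 tape=_1_1[1]__1   (Q,1)→(P,#,L)
state=P head=2 tape=_1_[1]#__1   (P,1)→(P,0,L)
state=P head=1 tape=_1[_]0#__1   (P,_)→(R,_,R)
state=R head=2 tape=_1_[0]#__1   (R,0)→(P,_,L)
state=P head=1 tape=_1[_]_#__1   (P,_)→(R,_,R)
state=R head=2 tape=_1_[_]#__1   (R,_)→(S,1,R)
state=S head=3 tape=_1_1[#]__1   (S,#)→(Q,_,L)
state=Q head=2 tape=_1_[1]___1   (Q,1)→(P,#,L)
state=P head=1 tape=_1[_]#___1   (P,_)→(R,_,R)
state=R head=2 tape=_1_[#]___1   (R,#)→(P,1,L)
state=P head=1 tape=_1[_]1___1   (P,_)→(R,_,R)
state=R head=2 tape=_1_[1]___1   (R,1)→(P,_,L)
state=P head=1 tape=_1[_]____1   (P,_)→(R,_,R)
state=R head=2 tape=_1_[_]___1   (R,_)→(S,1,R)
state=S head=3 tape=_1_1[_]__1
The non-blank tape span at halt is 1_1___1.

1_1___1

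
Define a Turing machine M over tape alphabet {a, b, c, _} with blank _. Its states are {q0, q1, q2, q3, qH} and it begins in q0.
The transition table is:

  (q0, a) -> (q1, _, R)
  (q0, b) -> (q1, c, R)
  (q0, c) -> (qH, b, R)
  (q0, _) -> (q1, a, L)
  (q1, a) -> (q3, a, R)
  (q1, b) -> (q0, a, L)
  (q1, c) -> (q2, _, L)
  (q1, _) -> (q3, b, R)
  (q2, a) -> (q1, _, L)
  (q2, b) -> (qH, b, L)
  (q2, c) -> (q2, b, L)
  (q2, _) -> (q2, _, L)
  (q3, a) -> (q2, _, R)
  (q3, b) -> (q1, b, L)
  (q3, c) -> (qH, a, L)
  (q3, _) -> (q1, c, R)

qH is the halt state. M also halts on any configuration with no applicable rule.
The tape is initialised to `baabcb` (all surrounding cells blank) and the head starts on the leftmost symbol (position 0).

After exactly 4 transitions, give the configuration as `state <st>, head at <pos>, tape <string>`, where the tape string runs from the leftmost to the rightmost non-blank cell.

state qH, head at 2, tape ca_bcb

q0 | [b]aabcb   read b → write c, move R, go to q1
q1 | c[a]abcb   read a → write a, move R, go to q3
q3 | ca[a]bcb   read a → write _, move R, go to q2
q2 | ca_[b]cb   read b → write b, move L, go to qH
qH | ca[_]bcb
After 4 steps: state qH, head at 2, tape ca_bcb.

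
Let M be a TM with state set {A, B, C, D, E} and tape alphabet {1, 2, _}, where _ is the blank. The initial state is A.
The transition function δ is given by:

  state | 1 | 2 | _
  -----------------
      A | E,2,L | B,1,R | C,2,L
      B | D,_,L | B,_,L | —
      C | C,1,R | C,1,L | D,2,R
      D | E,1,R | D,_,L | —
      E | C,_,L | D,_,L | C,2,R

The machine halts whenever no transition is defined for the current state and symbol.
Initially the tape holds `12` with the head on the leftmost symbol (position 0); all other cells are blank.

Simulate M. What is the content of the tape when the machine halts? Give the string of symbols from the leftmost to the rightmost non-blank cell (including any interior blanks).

2122

A | __[1]2_   read 1 → write 2, move L, go to E
E | _[_]22_   read _ → write 2, move R, go to C
C | _2[2]2_   read 2 → write 1, move L, go to C
C | _[2]12_   read 2 → write 1, move L, go to C
C | [_]112_   read _ → write 2, move R, go to D
D | 2[1]12_   read 1 → write 1, move R, go to E
E | 21[1]2_   read 1 → write _, move L, go to C
C | 2[1]_2_   read 1 → write 1, move R, go to C
C | 21[_]2_   read _ → write 2, move R, go to D
D | 212[2]_   read 2 → write _, move L, go to D
D | 21[2]__   read 2 → write _, move L, go to D
D | 2[1]___   read 1 → write 1, move R, go to E
E | 21[_]__   read _ → write 2, move R, go to C
C | 212[_]_   read _ → write 2, move R, go to D
D | 2122[_]
The non-blank tape span at halt is 2122.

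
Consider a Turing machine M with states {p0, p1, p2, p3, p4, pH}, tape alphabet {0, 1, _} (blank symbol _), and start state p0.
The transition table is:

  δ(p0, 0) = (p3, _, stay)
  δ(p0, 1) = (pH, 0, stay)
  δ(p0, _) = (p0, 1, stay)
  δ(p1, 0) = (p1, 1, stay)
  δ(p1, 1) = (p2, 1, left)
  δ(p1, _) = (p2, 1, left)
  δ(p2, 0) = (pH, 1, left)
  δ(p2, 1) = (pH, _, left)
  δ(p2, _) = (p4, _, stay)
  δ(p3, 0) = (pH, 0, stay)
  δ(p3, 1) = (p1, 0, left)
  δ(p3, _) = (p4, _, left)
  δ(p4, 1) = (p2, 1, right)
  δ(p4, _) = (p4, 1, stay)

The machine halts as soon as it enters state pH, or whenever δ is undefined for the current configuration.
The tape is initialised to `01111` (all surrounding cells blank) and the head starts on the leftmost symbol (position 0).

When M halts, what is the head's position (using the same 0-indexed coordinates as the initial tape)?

0

p0 | _[0]1111   read 0 → write _, move stay, go to p3
p3 | _[_]1111   read _ → write _, move left, go to p4
p4 | [_]_1111   read _ → write 1, move stay, go to p4
p4 | [1]_1111   read 1 → write 1, move right, go to p2
p2 | 1[_]1111   read _ → write _, move stay, go to p4
p4 | 1[_]1111   read _ → write 1, move stay, go to p4
p4 | 1[1]1111   read 1 → write 1, move right, go to p2
p2 | 11[1]111   read 1 → write _, move left, go to pH
pH | 1[1]_111
At halt the head is at cell 0.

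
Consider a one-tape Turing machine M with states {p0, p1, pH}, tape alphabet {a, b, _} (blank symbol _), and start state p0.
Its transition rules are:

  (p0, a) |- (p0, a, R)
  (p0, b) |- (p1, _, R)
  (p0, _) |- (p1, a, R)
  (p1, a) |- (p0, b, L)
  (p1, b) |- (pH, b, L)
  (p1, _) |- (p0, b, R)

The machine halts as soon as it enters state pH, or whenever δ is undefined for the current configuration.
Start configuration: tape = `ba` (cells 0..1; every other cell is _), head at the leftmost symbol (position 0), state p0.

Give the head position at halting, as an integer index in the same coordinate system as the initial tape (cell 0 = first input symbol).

state=p0 head=0 tape=[b]a   (p0,b)→(p1,_,R)
state=p1 head=1 tape=_[a]   (p1,a)→(p0,b,L)
state=p0 head=0 tape=[_]b   (p0,_)→(p1,a,R)
state=p1 head=1 tape=a[b]   (p1,b)→(pH,b,L)
state=pH head=0 tape=[a]b
At halt the head is at cell 0.

0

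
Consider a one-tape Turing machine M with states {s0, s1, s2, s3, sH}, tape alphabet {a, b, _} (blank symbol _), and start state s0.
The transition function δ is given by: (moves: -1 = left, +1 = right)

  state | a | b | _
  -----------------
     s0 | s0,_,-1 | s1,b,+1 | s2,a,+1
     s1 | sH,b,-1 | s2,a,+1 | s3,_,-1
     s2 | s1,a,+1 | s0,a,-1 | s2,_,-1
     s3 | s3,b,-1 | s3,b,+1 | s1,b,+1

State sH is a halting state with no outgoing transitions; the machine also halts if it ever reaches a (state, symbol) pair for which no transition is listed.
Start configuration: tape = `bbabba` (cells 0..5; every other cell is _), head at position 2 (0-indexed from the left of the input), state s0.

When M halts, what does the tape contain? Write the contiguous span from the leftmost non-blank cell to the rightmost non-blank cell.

s0 | bb[a]bba   read a → write _, move -1, go to s0
s0 | b[b]_bba   read b → write b, move +1, go to s1
s1 | bb[_]bba   read _ → write _, move -1, go to s3
s3 | b[b]_bba   read b → write b, move +1, go to s3
s3 | bb[_]bba   read _ → write b, move +1, go to s1
s1 | bbb[b]ba   read b → write a, move +1, go to s2
s2 | bbba[b]a   read b → write a, move -1, go to s0
s0 | bbb[a]aa   read a → write _, move -1, go to s0
s0 | bb[b]_aa   read b → write b, move +1, go to s1
s1 | bbb[_]aa   read _ → write _, move -1, go to s3
s3 | bb[b]_aa   read b → write b, move +1, go to s3
s3 | bbb[_]aa   read _ → write b, move +1, go to s1
s1 | bbbb[a]a   read a → write b, move -1, go to sH
sH | bbb[b]ba
The non-blank tape span at halt is bbbbba.

bbbbba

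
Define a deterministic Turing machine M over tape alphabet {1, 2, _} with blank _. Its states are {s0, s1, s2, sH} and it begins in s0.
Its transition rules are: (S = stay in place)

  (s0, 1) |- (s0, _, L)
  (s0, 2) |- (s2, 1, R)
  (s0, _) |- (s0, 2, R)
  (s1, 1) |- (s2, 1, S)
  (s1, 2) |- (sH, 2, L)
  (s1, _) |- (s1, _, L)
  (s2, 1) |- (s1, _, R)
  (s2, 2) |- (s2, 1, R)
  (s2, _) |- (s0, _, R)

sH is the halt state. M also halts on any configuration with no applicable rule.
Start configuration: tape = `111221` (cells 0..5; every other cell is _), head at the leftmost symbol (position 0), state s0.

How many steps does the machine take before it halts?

23

state=s0 head=0 tape=_[1]11221_   (s0,1)→(s0,_,L)
state=s0 head=-1 tape=[_]_11221_   (s0,_)→(s0,2,R)
state=s0 head=0 tape=2[_]11221_   (s0,_)→(s0,2,R)
state=s0 head=1 tape=22[1]1221_   (s0,1)→(s0,_,L)
state=s0 head=0 tape=2[2]_1221_   (s0,2)→(s2,1,R)
state=s2 head=1 tape=21[_]1221_   (s2,_)→(s0,_,R)
state=s0 head=2 tape=21_[1]221_   (s0,1)→(s0,_,L)
state=s0 head=1 tape=21[_]_221_   (s0,_)→(s0,2,R)
state=s0 head=2 tape=212[_]221_   (s0,_)→(s0,2,R)
state=s0 head=3 tape=2122[2]21_   (s0,2)→(s2,1,R)
state=s2 head=4 tape=21221[2]1_   (s2,2)→(s2,1,R)
state=s2 head=5 tape=212211[1]_   (s2,1)→(s1,_,R)
state=s1 head=6 tape=212211_[_]   (s1,_)→(s1,_,L)
state=s1 head=5 tape=212211[_]_   (s1,_)→(s1,_,L)
state=s1 head=4 tape=21221[1]__   (s1,1)→(s2,1,S)
state=s2 head=4 tape=21221[1]__   (s2,1)→(s1,_,R)
state=s1 head=5 tape=21221_[_]_   (s1,_)→(s1,_,L)
state=s1 head=4 tape=21221[_]__   (s1,_)→(s1,_,L)
state=s1 head=3 tape=2122[1]___   (s1,1)→(s2,1,S)
state=s2 head=3 tape=2122[1]___   (s2,1)→(s1,_,R)
state=s1 head=4 tape=2122_[_]__   (s1,_)→(s1,_,L)
state=s1 head=3 tape=2122[_]___   (s1,_)→(s1,_,L)
state=s1 head=2 tape=212[2]____   (s1,2)→(sH,2,L)
state=sH head=1 tape=21[2]2____
M halts after 23 transitions.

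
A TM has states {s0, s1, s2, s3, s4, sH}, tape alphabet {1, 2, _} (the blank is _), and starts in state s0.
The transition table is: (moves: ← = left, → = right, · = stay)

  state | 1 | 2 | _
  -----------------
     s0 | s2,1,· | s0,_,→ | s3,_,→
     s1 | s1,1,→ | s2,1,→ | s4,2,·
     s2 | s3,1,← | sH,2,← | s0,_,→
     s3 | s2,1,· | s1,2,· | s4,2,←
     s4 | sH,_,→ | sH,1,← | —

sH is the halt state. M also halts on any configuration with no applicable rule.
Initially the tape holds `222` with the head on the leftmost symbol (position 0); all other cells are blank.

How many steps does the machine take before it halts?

5

state=s0 head=0 tape=[2]22__   (s0,2)→(s0,_,→)
state=s0 head=1 tape=_[2]2__   (s0,2)→(s0,_,→)
state=s0 head=2 tape=__[2]__   (s0,2)→(s0,_,→)
state=s0 head=3 tape=___[_]_   (s0,_)→(s3,_,→)
state=s3 head=4 tape=____[_]   (s3,_)→(s4,2,←)
state=s4 head=3 tape=___[_]2
M halts after 5 transitions.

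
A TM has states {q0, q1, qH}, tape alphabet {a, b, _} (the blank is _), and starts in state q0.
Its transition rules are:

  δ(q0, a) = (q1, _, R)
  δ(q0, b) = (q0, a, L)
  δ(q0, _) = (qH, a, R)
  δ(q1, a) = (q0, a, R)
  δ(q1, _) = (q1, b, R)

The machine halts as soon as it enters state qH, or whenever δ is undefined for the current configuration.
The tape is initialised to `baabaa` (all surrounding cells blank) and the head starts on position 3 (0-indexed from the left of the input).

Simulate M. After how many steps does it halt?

6

state=q0 head=3 tape=baa[b]aa__   (q0,b)→(q0,a,L)
state=q0 head=2 tape=ba[a]aaa__   (q0,a)→(q1,_,R)
state=q1 head=3 tape=ba_[a]aa__   (q1,a)→(q0,a,R)
state=q0 head=4 tape=ba_a[a]a__   (q0,a)→(q1,_,R)
state=q1 head=5 tape=ba_a_[a]__   (q1,a)→(q0,a,R)
state=q0 head=6 tape=ba_a_a[_]_   (q0,_)→(qH,a,R)
state=qH head=7 tape=ba_a_aa[_]
M halts after 6 transitions.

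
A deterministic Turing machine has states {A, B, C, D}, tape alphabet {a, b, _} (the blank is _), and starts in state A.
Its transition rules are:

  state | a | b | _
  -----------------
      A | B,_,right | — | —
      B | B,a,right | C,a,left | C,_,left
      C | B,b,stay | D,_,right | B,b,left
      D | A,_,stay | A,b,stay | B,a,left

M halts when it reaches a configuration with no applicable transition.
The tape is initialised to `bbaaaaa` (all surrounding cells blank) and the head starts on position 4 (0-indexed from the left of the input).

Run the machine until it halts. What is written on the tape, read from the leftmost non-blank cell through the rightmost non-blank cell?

b__aaaa

state=A head=4 tape=bbaa[a]aa_   (A,a)→(B,_,right)
state=B head=5 tape=bbaa_[a]a_   (B,a)→(B,a,right)
state=B head=6 tape=bbaa_a[a]_   (B,a)→(B,a,right)
state=B head=7 tape=bbaa_aa[_]   (B,_)→(C,_,left)
state=C head=6 tape=bbaa_a[a]_   (C,a)→(B,b,stay)
state=B head=6 tape=bbaa_a[b]_   (B,b)→(C,a,left)
state=C head=5 tape=bbaa_[a]a_   (C,a)→(B,b,stay)
state=B head=5 tape=bbaa_[b]a_   (B,b)→(C,a,left)
state=C head=4 tape=bbaa[_]aa_   (C,_)→(B,b,left)
state=B head=3 tape=bba[a]baa_   (B,a)→(B,a,right)
state=B head=4 tape=bbaa[b]aa_   (B,b)→(C,a,left)
state=C head=3 tape=bba[a]aaa_   (C,a)→(B,b,stay)
state=B head=3 tape=bba[b]aaa_   (B,b)→(C,a,left)
state=C head=2 tape=bb[a]aaaa_   (C,a)→(B,b,stay)
state=B head=2 tape=bb[b]aaaa_   (B,b)→(C,a,left)
state=C head=1 tape=b[b]aaaaa_   (C,b)→(D,_,right)
state=D head=2 tape=b_[a]aaaa_   (D,a)→(A,_,stay)
state=A head=2 tape=b_[_]aaaa_
The non-blank tape span at halt is b__aaaa.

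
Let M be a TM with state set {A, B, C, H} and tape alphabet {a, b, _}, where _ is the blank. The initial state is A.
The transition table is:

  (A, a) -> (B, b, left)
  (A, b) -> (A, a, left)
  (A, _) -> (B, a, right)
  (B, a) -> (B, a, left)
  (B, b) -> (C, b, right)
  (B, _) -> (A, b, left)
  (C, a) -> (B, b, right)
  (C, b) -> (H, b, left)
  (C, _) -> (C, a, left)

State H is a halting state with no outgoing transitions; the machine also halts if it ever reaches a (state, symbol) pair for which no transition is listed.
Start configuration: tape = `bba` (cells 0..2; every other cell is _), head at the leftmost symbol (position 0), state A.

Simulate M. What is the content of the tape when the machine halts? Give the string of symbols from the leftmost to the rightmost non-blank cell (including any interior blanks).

A | _____[b]ba_   read b → write a, move left, go to A
A | ____[_]aba_   read _ → write a, move right, go to B
B | ____a[a]ba_   read a → write a, move left, go to B
B | ____[a]aba_   read a → write a, move left, go to B
B | ___[_]aaba_   read _ → write b, move left, go to A
A | __[_]baaba_   read _ → write a, move right, go to B
B | __a[b]aaba_   read b → write b, move right, go to C
C | __ab[a]aba_   read a → write b, move right, go to B
B | __abb[a]ba_   read a → write a, move left, go to B
B | __ab[b]aba_   read b → write b, move right, go to C
C | __abb[a]ba_   read a → write b, move right, go to B
B | __abbb[b]a_   read b → write b, move right, go to C
C | __abbbb[a]_   read a → write b, move right, go to B
B | __abbbbb[_]   read _ → write b, move left, go to A
A | __abbbb[b]b   read b → write a, move left, go to A
A | __abbb[b]ab   read b → write a, move left, go to A
A | __abb[b]aab   read b → write a, move left, go to A
A | __ab[b]aaab   read b → write a, move left, go to A
A | __a[b]aaaab   read b → write a, move left, go to A
A | __[a]aaaaab   read a → write b, move left, go to B
B | _[_]baaaaab   read _ → write b, move left, go to A
A | [_]bbaaaaab   read _ → write a, move right, go to B
B | a[b]baaaaab   read b → write b, move right, go to C
C | ab[b]aaaaab   read b → write b, move left, go to H
H | a[b]baaaaab
The non-blank tape span at halt is abbaaaaab.

abbaaaaab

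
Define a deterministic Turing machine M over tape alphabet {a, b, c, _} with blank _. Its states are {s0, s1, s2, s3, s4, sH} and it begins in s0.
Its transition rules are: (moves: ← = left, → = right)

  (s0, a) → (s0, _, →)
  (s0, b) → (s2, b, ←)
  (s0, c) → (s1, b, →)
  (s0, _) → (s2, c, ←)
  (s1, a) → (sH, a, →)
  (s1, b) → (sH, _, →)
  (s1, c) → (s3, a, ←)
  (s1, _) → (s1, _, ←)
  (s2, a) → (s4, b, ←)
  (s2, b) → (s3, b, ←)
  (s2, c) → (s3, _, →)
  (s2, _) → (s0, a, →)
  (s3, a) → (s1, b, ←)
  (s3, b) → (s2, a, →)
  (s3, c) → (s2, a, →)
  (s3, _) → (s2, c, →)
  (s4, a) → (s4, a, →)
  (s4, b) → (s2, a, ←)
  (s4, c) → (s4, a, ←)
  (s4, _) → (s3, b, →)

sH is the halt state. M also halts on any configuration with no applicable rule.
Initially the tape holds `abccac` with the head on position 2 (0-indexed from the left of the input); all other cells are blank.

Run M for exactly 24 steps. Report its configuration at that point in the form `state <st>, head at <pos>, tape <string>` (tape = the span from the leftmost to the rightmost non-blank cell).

state s2, head at -2, tape aababaac

state=s0 head=2 tape=__ab[c]cac   (s0,c)→(s1,b,→)
state=s1 head=3 tape=__abb[c]ac   (s1,c)→(s3,a,←)
state=s3 head=2 tape=__ab[b]aac   (s3,b)→(s2,a,→)
state=s2 head=3 tape=__aba[a]ac   (s2,a)→(s4,b,←)
state=s4 head=2 tape=__ab[a]bac   (s4,a)→(s4,a,→)
state=s4 head=3 tape=__aba[b]ac   (s4,b)→(s2,a,←)
state=s2 head=2 tape=__ab[a]aac   (s2,a)→(s4,b,←)
state=s4 head=1 tape=__a[b]baac   (s4,b)→(s2,a,←)
state=s2 head=0 tape=__[a]abaac   (s2,a)→(s4,b,←)
state=s4 head=-1 tape=_[_]babaac   (s4,_)→(s3,b,→)
state=s3 head=0 tape=_b[b]abaac   (s3,b)→(s2,a,→)
state=s2 head=1 tape=_ba[a]baac   (s2,a)→(s4,b,←)
state=s4 head=0 tape=_b[a]bbaac   (s4,a)→(s4,a,→)
state=s4 head=1 tape=_ba[b]baac   (s4,b)→(s2,a,←)
state=s2 head=0 tape=_b[a]abaac   (s2,a)→(s4,b,←)
state=s4 head=-1 tape=_[b]babaac   (s4,b)→(s2,a,←)
state=s2 head=-2 tape=[_]ababaac   (s2,_)→(s0,a,→)
state=s0 head=-1 tape=a[a]babaac   (s0,a)→(s0,_,→)
state=s0 head=0 tape=a_[b]abaac   (s0,b)→(s2,b,←)
state=s2 head=-1 tape=a[_]babaac   (s2,_)→(s0,a,→)
state=s0 head=0 tape=aa[b]abaac   (s0,b)→(s2,b,←)
state=s2 head=-1 tape=a[a]babaac   (s2,a)→(s4,b,←)
state=s4 head=-2 tape=[a]bbabaac   (s4,a)→(s4,a,→)
state=s4 head=-1 tape=a[b]babaac   (s4,b)→(s2,a,←)
state=s2 head=-2 tape=[a]ababaac
After 24 steps: state s2, head at -2, tape aababaac.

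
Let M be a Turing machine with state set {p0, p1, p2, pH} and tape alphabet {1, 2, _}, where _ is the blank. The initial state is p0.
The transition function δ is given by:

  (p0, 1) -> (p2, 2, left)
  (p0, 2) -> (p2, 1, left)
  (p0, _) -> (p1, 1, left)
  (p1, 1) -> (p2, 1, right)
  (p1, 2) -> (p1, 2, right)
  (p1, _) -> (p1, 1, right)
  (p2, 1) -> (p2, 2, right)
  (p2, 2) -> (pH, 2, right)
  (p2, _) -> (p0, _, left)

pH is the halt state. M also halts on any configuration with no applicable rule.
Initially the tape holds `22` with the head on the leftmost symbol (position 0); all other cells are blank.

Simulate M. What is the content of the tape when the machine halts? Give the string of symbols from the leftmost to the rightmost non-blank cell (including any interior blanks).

p0 | ___[2]2   read 2 → write 1, move left, go to p2
p2 | __[_]12   read _ → write _, move left, go to p0
p0 | _[_]_12   read _ → write 1, move left, go to p1
p1 | [_]1_12   read _ → write 1, move right, go to p1
p1 | 1[1]_12   read 1 → write 1, move right, go to p2
p2 | 11[_]12   read _ → write _, move left, go to p0
p0 | 1[1]_12   read 1 → write 2, move left, go to p2
p2 | [1]2_12   read 1 → write 2, move right, go to p2
p2 | 2[2]_12   read 2 → write 2, move right, go to pH
pH | 22[_]12
The non-blank tape span at halt is 22_12.

22_12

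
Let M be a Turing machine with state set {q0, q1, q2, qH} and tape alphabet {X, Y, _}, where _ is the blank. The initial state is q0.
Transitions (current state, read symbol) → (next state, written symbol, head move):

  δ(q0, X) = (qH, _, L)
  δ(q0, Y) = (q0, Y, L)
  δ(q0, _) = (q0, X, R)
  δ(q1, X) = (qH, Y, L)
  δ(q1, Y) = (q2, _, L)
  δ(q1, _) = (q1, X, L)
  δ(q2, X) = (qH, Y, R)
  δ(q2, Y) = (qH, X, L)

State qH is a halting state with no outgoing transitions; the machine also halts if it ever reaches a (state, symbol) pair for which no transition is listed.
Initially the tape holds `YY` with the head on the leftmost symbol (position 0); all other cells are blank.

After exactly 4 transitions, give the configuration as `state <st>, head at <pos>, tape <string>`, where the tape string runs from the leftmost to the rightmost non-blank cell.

q0 | __[Y]Y   read Y → write Y, move L, go to q0
q0 | _[_]YY   read _ → write X, move R, go to q0
q0 | _X[Y]Y   read Y → write Y, move L, go to q0
q0 | _[X]YY   read X → write _, move L, go to qH
qH | [_]_YY
After 4 steps: state qH, head at -2, tape YY.

state qH, head at -2, tape YY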